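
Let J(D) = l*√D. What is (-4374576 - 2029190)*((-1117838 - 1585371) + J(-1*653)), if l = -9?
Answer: 17310717885094 + 57633894*I*√653 ≈ 1.7311e+13 + 1.4728e+9*I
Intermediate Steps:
J(D) = -9*√D
(-4374576 - 2029190)*((-1117838 - 1585371) + J(-1*653)) = (-4374576 - 2029190)*((-1117838 - 1585371) - 9*I*√653) = -6403766*(-2703209 - 9*I*√653) = 17310717885094 + 57633894*I*√653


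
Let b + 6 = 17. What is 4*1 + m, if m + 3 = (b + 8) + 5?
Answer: 25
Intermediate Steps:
b = 11 (b = -6 + 17 = 11)
m = 21 (m = -3 + ((11 + 8) + 5) = -3 + (19 + 5) = -3 + 24 = 21)
4*1 + m = 4*1 + 21 = 4 + 21 = 25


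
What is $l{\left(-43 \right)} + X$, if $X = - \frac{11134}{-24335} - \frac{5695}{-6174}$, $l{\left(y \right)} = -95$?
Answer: $- \frac{14065878409}{150244290} \approx -93.62$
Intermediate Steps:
$X = \frac{207329141}{150244290}$ ($X = \left(-11134\right) \left(- \frac{1}{24335}\right) - - \frac{5695}{6174} = \frac{11134}{24335} + \frac{5695}{6174} = \frac{207329141}{150244290} \approx 1.3799$)
$l{\left(-43 \right)} + X = -95 + \frac{207329141}{150244290} = - \frac{14065878409}{150244290}$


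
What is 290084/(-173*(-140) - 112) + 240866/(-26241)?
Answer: 50147131/17572723 ≈ 2.8537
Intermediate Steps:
290084/(-173*(-140) - 112) + 240866/(-26241) = 290084/(24220 - 112) + 240866*(-1/26241) = 290084/24108 - 240866/26241 = 290084*(1/24108) - 240866/26241 = 72521/6027 - 240866/26241 = 50147131/17572723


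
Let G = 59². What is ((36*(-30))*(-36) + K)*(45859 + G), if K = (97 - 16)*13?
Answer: 1970294220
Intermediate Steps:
K = 1053 (K = 81*13 = 1053)
G = 3481
((36*(-30))*(-36) + K)*(45859 + G) = ((36*(-30))*(-36) + 1053)*(45859 + 3481) = (-1080*(-36) + 1053)*49340 = (38880 + 1053)*49340 = 39933*49340 = 1970294220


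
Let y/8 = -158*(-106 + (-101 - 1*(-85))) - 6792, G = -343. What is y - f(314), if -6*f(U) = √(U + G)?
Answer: 99872 + I*√29/6 ≈ 99872.0 + 0.89753*I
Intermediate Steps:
f(U) = -√(-343 + U)/6 (f(U) = -√(U - 343)/6 = -√(-343 + U)/6)
y = 99872 (y = 8*(-158*(-106 + (-101 - 1*(-85))) - 6792) = 8*(-158*(-106 + (-101 + 85)) - 6792) = 8*(-158*(-106 - 16) - 6792) = 8*(-158*(-122) - 6792) = 8*(19276 - 6792) = 8*12484 = 99872)
y - f(314) = 99872 - (-1)*√(-343 + 314)/6 = 99872 - (-1)*√(-29)/6 = 99872 - (-1)*I*√29/6 = 99872 + I*√29/6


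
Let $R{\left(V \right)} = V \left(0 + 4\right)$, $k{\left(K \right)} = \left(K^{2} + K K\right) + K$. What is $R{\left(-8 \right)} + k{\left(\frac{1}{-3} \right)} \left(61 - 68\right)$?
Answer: $- \frac{281}{9} \approx -31.222$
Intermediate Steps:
$k{\left(K \right)} = K + 2 K^{2}$ ($k{\left(K \right)} = \left(K^{2} + K^{2}\right) + K = 2 K^{2} + K = K + 2 K^{2}$)
$R{\left(V \right)} = 4 V$ ($R{\left(V \right)} = V 4 = 4 V$)
$R{\left(-8 \right)} + k{\left(\frac{1}{-3} \right)} \left(61 - 68\right) = 4 \left(-8\right) + \frac{1 + \frac{2}{-3}}{-3} \left(61 - 68\right) = -32 + - \frac{1 + 2 \left(- \frac{1}{3}\right)}{3} \left(-7\right) = -32 + - \frac{1 - \frac{2}{3}}{3} \left(-7\right) = -32 + \left(- \frac{1}{3}\right) \frac{1}{3} \left(-7\right) = -32 - - \frac{7}{9} = -32 + \frac{7}{9} = - \frac{281}{9}$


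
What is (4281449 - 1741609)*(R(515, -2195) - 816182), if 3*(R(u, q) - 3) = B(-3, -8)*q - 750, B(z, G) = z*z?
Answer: -2090323877760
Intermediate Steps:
B(z, G) = z²
R(u, q) = -247 + 3*q (R(u, q) = 3 + ((-3)²*q - 750)/3 = 3 + (9*q - 750)/3 = 3 + (-750 + 9*q)/3 = 3 + (-250 + 3*q) = -247 + 3*q)
(4281449 - 1741609)*(R(515, -2195) - 816182) = (4281449 - 1741609)*((-247 + 3*(-2195)) - 816182) = 2539840*((-247 - 6585) - 816182) = 2539840*(-6832 - 816182) = 2539840*(-823014) = -2090323877760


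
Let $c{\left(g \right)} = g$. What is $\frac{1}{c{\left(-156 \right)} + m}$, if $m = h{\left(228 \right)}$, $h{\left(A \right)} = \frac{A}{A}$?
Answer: $- \frac{1}{155} \approx -0.0064516$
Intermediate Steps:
$h{\left(A \right)} = 1$
$m = 1$
$\frac{1}{c{\left(-156 \right)} + m} = \frac{1}{-156 + 1} = \frac{1}{-155} = - \frac{1}{155}$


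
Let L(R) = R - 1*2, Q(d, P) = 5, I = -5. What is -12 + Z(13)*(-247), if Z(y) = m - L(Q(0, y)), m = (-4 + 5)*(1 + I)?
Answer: 1717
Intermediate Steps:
L(R) = -2 + R (L(R) = R - 2 = -2 + R)
m = -4 (m = (-4 + 5)*(1 - 5) = 1*(-4) = -4)
Z(y) = -7 (Z(y) = -4 - (-2 + 5) = -4 - 1*3 = -4 - 3 = -7)
-12 + Z(13)*(-247) = -12 - 7*(-247) = -12 + 1729 = 1717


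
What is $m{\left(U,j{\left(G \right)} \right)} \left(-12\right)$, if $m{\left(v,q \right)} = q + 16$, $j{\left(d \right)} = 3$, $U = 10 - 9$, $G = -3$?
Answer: $-228$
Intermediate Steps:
$U = 1$ ($U = 10 - 9 = 1$)
$m{\left(v,q \right)} = 16 + q$
$m{\left(U,j{\left(G \right)} \right)} \left(-12\right) = \left(16 + 3\right) \left(-12\right) = 19 \left(-12\right) = -228$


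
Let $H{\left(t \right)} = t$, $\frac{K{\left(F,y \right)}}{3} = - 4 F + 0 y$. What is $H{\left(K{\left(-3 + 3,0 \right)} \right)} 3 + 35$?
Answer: $35$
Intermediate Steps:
$K{\left(F,y \right)} = - 12 F$ ($K{\left(F,y \right)} = 3 \left(- 4 F + 0 y\right) = 3 \left(- 4 F + 0\right) = 3 \left(- 4 F\right) = - 12 F$)
$H{\left(K{\left(-3 + 3,0 \right)} \right)} 3 + 35 = - 12 \left(-3 + 3\right) 3 + 35 = \left(-12\right) 0 \cdot 3 + 35 = 0 \cdot 3 + 35 = 0 + 35 = 35$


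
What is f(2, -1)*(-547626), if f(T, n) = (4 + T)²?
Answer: -19714536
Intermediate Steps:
f(2, -1)*(-547626) = (4 + 2)²*(-547626) = 6²*(-547626) = 36*(-547626) = -19714536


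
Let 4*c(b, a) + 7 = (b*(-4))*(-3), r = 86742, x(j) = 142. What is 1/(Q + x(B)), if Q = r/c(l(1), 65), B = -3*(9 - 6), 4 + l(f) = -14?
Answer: -223/315302 ≈ -0.00070726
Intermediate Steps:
l(f) = -18 (l(f) = -4 - 14 = -18)
B = -9 (B = -3*3 = -9)
c(b, a) = -7/4 + 3*b (c(b, a) = -7/4 + ((b*(-4))*(-3))/4 = -7/4 + (-4*b*(-3))/4 = -7/4 + (12*b)/4 = -7/4 + 3*b)
Q = -346968/223 (Q = 86742/(-7/4 + 3*(-18)) = 86742/(-7/4 - 54) = 86742/(-223/4) = 86742*(-4/223) = -346968/223 ≈ -1555.9)
1/(Q + x(B)) = 1/(-346968/223 + 142) = 1/(-315302/223) = -223/315302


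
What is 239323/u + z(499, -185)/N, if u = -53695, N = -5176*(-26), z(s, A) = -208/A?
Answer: -5729142558/1285404605 ≈ -4.4571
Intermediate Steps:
N = 134576
239323/u + z(499, -185)/N = 239323/(-53695) - 208/(-185)/134576 = 239323*(-1/53695) - 208*(-1/185)*(1/134576) = -239323/53695 + (208/185)*(1/134576) = -239323/53695 + 1/119695 = -5729142558/1285404605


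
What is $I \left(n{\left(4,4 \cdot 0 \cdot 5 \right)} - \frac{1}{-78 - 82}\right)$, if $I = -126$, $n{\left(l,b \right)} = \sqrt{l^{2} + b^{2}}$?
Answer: $- \frac{40383}{80} \approx -504.79$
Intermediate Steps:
$n{\left(l,b \right)} = \sqrt{b^{2} + l^{2}}$
$I \left(n{\left(4,4 \cdot 0 \cdot 5 \right)} - \frac{1}{-78 - 82}\right) = - 126 \left(\sqrt{\left(4 \cdot 0 \cdot 5\right)^{2} + 4^{2}} - \frac{1}{-78 - 82}\right) = - 126 \left(\sqrt{\left(0 \cdot 5\right)^{2} + 16} - \frac{1}{-160}\right) = - 126 \left(\sqrt{0^{2} + 16} - - \frac{1}{160}\right) = - 126 \left(\sqrt{0 + 16} + \frac{1}{160}\right) = - 126 \left(\sqrt{16} + \frac{1}{160}\right) = - 126 \left(4 + \frac{1}{160}\right) = \left(-126\right) \frac{641}{160} = - \frac{40383}{80}$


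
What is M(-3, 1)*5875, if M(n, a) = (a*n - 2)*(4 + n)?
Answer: -29375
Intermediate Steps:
M(n, a) = (-2 + a*n)*(4 + n)
M(-3, 1)*5875 = (-8 - 2*(-3) + 1*(-3)² + 4*1*(-3))*5875 = (-8 + 6 + 1*9 - 12)*5875 = (-8 + 6 + 9 - 12)*5875 = -5*5875 = -29375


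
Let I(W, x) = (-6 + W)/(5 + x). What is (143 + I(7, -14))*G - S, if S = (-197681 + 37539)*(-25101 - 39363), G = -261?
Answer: -10323431182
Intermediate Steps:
I(W, x) = (-6 + W)/(5 + x)
S = 10323393888 (S = -160142*(-64464) = 10323393888)
(143 + I(7, -14))*G - S = (143 + (-6 + 7)/(5 - 14))*(-261) - 1*10323393888 = (143 + 1/(-9))*(-261) - 10323393888 = (143 - ⅑*1)*(-261) - 10323393888 = (143 - ⅑)*(-261) - 10323393888 = (1286/9)*(-261) - 10323393888 = -37294 - 10323393888 = -10323431182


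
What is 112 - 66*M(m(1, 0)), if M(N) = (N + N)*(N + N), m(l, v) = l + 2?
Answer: -2264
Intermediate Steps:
m(l, v) = 2 + l
M(N) = 4*N² (M(N) = (2*N)*(2*N) = 4*N²)
112 - 66*M(m(1, 0)) = 112 - 264*(2 + 1)² = 112 - 264*3² = 112 - 264*9 = 112 - 66*36 = 112 - 2376 = -2264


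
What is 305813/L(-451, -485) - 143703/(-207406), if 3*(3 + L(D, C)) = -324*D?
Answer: 4142735629/594218190 ≈ 6.9717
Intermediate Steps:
L(D, C) = -3 - 108*D (L(D, C) = -3 + (-324*D)/3 = -3 - 108*D)
305813/L(-451, -485) - 143703/(-207406) = 305813/(-3 - 108*(-451)) - 143703/(-207406) = 305813/(-3 + 48708) - 143703*(-1/207406) = 305813/48705 + 143703/207406 = 305813*(1/48705) + 143703/207406 = 17989/2865 + 143703/207406 = 4142735629/594218190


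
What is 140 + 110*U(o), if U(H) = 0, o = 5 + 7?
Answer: 140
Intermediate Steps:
o = 12
140 + 110*U(o) = 140 + 110*0 = 140 + 0 = 140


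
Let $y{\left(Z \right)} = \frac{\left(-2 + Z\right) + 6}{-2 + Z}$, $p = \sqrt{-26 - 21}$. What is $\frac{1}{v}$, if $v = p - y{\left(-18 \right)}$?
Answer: $- \frac{70}{4749} - \frac{100 i \sqrt{47}}{4749} \approx -0.01474 - 0.14436 i$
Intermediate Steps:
$p = i \sqrt{47}$ ($p = \sqrt{-47} = i \sqrt{47} \approx 6.8557 i$)
$y{\left(Z \right)} = \frac{4 + Z}{-2 + Z}$
$v = - \frac{7}{10} + i \sqrt{47}$ ($v = i \sqrt{47} - \frac{4 - 18}{-2 - 18} = i \sqrt{47} - \frac{1}{-20} \left(-14\right) = i \sqrt{47} - \left(- \frac{1}{20}\right) \left(-14\right) = i \sqrt{47} - \frac{7}{10} = - \frac{7}{10} + i \sqrt{47} \approx -0.7 + 6.8557 i$)
$\frac{1}{v} = \frac{1}{- \frac{7}{10} + i \sqrt{47}}$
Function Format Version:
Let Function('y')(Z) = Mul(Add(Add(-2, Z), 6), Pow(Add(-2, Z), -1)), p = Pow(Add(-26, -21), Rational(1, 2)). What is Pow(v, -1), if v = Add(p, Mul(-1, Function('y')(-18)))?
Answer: Add(Rational(-70, 4749), Mul(Rational(-100, 4749), I, Pow(47, Rational(1, 2)))) ≈ Add(-0.014740, Mul(-0.14436, I))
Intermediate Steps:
p = Mul(I, Pow(47, Rational(1, 2))) (p = Pow(-47, Rational(1, 2)) = Mul(I, Pow(47, Rational(1, 2))) ≈ Mul(6.8557, I))
Function('y')(Z) = Mul(Pow(Add(-2, Z), -1), Add(4, Z)) (Function('y')(Z) = Mul(Add(4, Z), Pow(Add(-2, Z), -1)) = Mul(Pow(Add(-2, Z), -1), Add(4, Z)))
v = Add(Rational(-7, 10), Mul(I, Pow(47, Rational(1, 2)))) (v = Add(Mul(I, Pow(47, Rational(1, 2))), Mul(-1, Mul(Pow(Add(-2, -18), -1), Add(4, -18)))) = Add(Mul(I, Pow(47, Rational(1, 2))), Mul(-1, Mul(Pow(-20, -1), -14))) = Add(Mul(I, Pow(47, Rational(1, 2))), Mul(-1, Mul(Rational(-1, 20), -14))) = Add(Mul(I, Pow(47, Rational(1, 2))), Mul(-1, Rational(7, 10))) = Add(Mul(I, Pow(47, Rational(1, 2))), Rational(-7, 10)) = Add(Rational(-7, 10), Mul(I, Pow(47, Rational(1, 2)))) ≈ Add(-0.70000, Mul(6.8557, I)))
Pow(v, -1) = Pow(Add(Rational(-7, 10), Mul(I, Pow(47, Rational(1, 2)))), -1)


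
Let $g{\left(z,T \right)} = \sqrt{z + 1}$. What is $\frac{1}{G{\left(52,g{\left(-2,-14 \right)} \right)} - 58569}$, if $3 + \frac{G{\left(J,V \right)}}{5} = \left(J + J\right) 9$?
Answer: $- \frac{1}{53904} \approx -1.8552 \cdot 10^{-5}$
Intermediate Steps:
$g{\left(z,T \right)} = \sqrt{1 + z}$
$G{\left(J,V \right)} = -15 + 90 J$ ($G{\left(J,V \right)} = -15 + 5 \left(J + J\right) 9 = -15 + 5 \cdot 2 J 9 = -15 + 5 \cdot 18 J = -15 + 90 J$)
$\frac{1}{G{\left(52,g{\left(-2,-14 \right)} \right)} - 58569} = \frac{1}{\left(-15 + 90 \cdot 52\right) - 58569} = \frac{1}{\left(-15 + 4680\right) - 58569} = \frac{1}{4665 - 58569} = \frac{1}{-53904} = - \frac{1}{53904}$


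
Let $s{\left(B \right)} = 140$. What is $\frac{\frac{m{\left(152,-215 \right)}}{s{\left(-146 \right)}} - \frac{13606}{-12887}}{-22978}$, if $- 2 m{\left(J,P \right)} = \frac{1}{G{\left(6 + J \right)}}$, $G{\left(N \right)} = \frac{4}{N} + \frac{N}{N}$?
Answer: $- \frac{43938001}{959420654640} \approx -4.5796 \cdot 10^{-5}$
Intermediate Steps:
$G{\left(N \right)} = 1 + \frac{4}{N}$ ($G{\left(N \right)} = \frac{4}{N} + 1 = 1 + \frac{4}{N}$)
$m{\left(J,P \right)} = - \frac{6 + J}{2 \left(10 + J\right)}$ ($m{\left(J,P \right)} = - \frac{1}{2 \frac{4 + \left(6 + J\right)}{6 + J}} = - \frac{1}{2 \frac{10 + J}{6 + J}} = - \frac{\frac{1}{10 + J} \left(6 + J\right)}{2} = - \frac{6 + J}{2 \left(10 + J\right)}$)
$\frac{\frac{m{\left(152,-215 \right)}}{s{\left(-146 \right)}} - \frac{13606}{-12887}}{-22978} = \frac{\frac{\frac{1}{2} \frac{1}{10 + 152} \left(-6 - 152\right)}{140} - \frac{13606}{-12887}}{-22978} = \left(\frac{-6 - 152}{2 \cdot 162} \cdot \frac{1}{140} - - \frac{13606}{12887}\right) \left(- \frac{1}{22978}\right) = \left(\frac{1}{2} \cdot \frac{1}{162} \left(-158\right) \frac{1}{140} + \frac{13606}{12887}\right) \left(- \frac{1}{22978}\right) = \left(\left(- \frac{79}{162}\right) \frac{1}{140} + \frac{13606}{12887}\right) \left(- \frac{1}{22978}\right) = \left(- \frac{79}{22680} + \frac{13606}{12887}\right) \left(- \frac{1}{22978}\right) = \frac{43938001}{41753880} \left(- \frac{1}{22978}\right) = - \frac{43938001}{959420654640}$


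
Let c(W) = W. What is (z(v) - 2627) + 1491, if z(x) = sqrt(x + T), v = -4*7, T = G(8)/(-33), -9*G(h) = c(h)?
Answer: -1136 + 2*I*sqrt(68541)/99 ≈ -1136.0 + 5.289*I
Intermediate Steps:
G(h) = -h/9
T = 8/297 (T = -1/9*8/(-33) = -8/9*(-1/33) = 8/297 ≈ 0.026936)
v = -28
z(x) = sqrt(8/297 + x) (z(x) = sqrt(x + 8/297) = sqrt(8/297 + x))
(z(v) - 2627) + 1491 = (sqrt(264 + 9801*(-28))/99 - 2627) + 1491 = (sqrt(264 - 274428)/99 - 2627) + 1491 = (sqrt(-274164)/99 - 2627) + 1491 = ((2*I*sqrt(68541))/99 - 2627) + 1491 = (2*I*sqrt(68541)/99 - 2627) + 1491 = (-2627 + 2*I*sqrt(68541)/99) + 1491 = -1136 + 2*I*sqrt(68541)/99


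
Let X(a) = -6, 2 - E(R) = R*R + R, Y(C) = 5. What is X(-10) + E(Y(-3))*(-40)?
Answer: 1114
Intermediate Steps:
E(R) = 2 - R - R² (E(R) = 2 - (R*R + R) = 2 - (R² + R) = 2 - (R + R²) = 2 + (-R - R²) = 2 - R - R²)
X(-10) + E(Y(-3))*(-40) = -6 + (2 - 1*5 - 1*5²)*(-40) = -6 + (2 - 5 - 1*25)*(-40) = -6 + (2 - 5 - 25)*(-40) = -6 - 28*(-40) = -6 + 1120 = 1114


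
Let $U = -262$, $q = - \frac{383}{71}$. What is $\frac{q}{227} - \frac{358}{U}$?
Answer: $\frac{2834770}{2111327} \approx 1.3426$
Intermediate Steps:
$q = - \frac{383}{71}$ ($q = \left(-383\right) \frac{1}{71} = - \frac{383}{71} \approx -5.3944$)
$\frac{q}{227} - \frac{358}{U} = - \frac{383}{71 \cdot 227} - \frac{358}{-262} = \left(- \frac{383}{71}\right) \frac{1}{227} - - \frac{179}{131} = - \frac{383}{16117} + \frac{179}{131} = \frac{2834770}{2111327}$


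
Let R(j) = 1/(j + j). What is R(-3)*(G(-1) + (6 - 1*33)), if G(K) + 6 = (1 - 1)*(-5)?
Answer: 11/2 ≈ 5.5000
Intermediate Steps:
R(j) = 1/(2*j)
G(K) = -6 (G(K) = -6 + (1 - 1)*(-5) = -6 + 0*(-5) = -6 + 0 = -6)
R(-3)*(G(-1) + (6 - 1*33)) = ((1/2)/(-3))*(-6 + (6 - 1*33)) = ((1/2)*(-1/3))*(-6 + (6 - 33)) = -(-6 - 27)/6 = -1/6*(-33) = 11/2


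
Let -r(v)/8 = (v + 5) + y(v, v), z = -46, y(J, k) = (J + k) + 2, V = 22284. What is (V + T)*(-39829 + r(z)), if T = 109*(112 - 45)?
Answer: -1147413447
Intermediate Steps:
y(J, k) = 2 + J + k
r(v) = -56 - 24*v (r(v) = -8*((v + 5) + (2 + v + v)) = -8*((5 + v) + (2 + 2*v)) = -8*(7 + 3*v) = -56 - 24*v)
T = 7303 (T = 109*67 = 7303)
(V + T)*(-39829 + r(z)) = (22284 + 7303)*(-39829 + (-56 - 24*(-46))) = 29587*(-39829 + (-56 + 1104)) = 29587*(-39829 + 1048) = 29587*(-38781) = -1147413447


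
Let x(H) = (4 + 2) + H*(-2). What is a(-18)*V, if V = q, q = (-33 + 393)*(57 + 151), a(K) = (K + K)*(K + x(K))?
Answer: -64696320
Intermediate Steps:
x(H) = 6 - 2*H
a(K) = 2*K*(6 - K) (a(K) = (K + K)*(K + (6 - 2*K)) = (2*K)*(6 - K) = 2*K*(6 - K))
q = 74880 (q = 360*208 = 74880)
V = 74880
a(-18)*V = (2*(-18)*(6 - 1*(-18)))*74880 = (2*(-18)*(6 + 18))*74880 = (2*(-18)*24)*74880 = -864*74880 = -64696320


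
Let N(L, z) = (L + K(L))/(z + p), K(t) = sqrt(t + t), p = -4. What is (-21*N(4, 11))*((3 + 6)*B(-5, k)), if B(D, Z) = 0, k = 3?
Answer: 0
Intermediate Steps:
K(t) = sqrt(2)*sqrt(t) (K(t) = sqrt(2*t) = sqrt(2)*sqrt(t))
N(L, z) = (L + sqrt(2)*sqrt(L))/(-4 + z) (N(L, z) = (L + sqrt(2)*sqrt(L))/(z - 4) = (L + sqrt(2)*sqrt(L))/(-4 + z))
(-21*N(4, 11))*((3 + 6)*B(-5, k)) = (-21*(4 + sqrt(2)*sqrt(4))/(-4 + 11))*((3 + 6)*0) = (-21*(4 + sqrt(2)*2)/7)*(9*0) = -3*(4 + 2*sqrt(2))*0 = -21*(4/7 + 2*sqrt(2)/7)*0 = (-12 - 6*sqrt(2))*0 = 0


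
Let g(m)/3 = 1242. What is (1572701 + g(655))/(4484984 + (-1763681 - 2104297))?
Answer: 1576427/617006 ≈ 2.5550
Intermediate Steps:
g(m) = 3726 (g(m) = 3*1242 = 3726)
(1572701 + g(655))/(4484984 + (-1763681 - 2104297)) = (1572701 + 3726)/(4484984 + (-1763681 - 2104297)) = 1576427/(4484984 - 3867978) = 1576427/617006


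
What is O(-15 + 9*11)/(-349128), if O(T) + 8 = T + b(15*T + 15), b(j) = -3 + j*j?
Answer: -812849/174564 ≈ -4.6564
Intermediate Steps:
b(j) = -3 + j**2
O(T) = -11 + T + (15 + 15*T)**2 (O(T) = -8 + (T + (-3 + (15*T + 15)**2)) = -8 + (T + (-3 + (15 + 15*T)**2)) = -8 + (-3 + T + (15 + 15*T)**2) = -11 + T + (15 + 15*T)**2)
O(-15 + 9*11)/(-349128) = (-11 + (-15 + 9*11) + 225*(1 + (-15 + 9*11))**2)/(-349128) = (-11 + (-15 + 99) + 225*(1 + (-15 + 99))**2)*(-1/349128) = (-11 + 84 + 225*(1 + 84)**2)*(-1/349128) = (-11 + 84 + 225*85**2)*(-1/349128) = (-11 + 84 + 225*7225)*(-1/349128) = (-11 + 84 + 1625625)*(-1/349128) = 1625698*(-1/349128) = -812849/174564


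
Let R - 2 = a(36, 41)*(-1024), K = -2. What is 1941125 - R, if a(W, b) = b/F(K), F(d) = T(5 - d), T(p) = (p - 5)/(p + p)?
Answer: 2235011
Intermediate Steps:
T(p) = (-5 + p)/(2*p) (T(p) = (-5 + p)/((2*p)) = (-5 + p)*(1/(2*p)) = (-5 + p)/(2*p))
F(d) = -d/(2*(5 - d)) (F(d) = (-5 + (5 - d))/(2*(5 - d)) = (-d)/(2*(5 - d)) = -d/(2*(5 - d)))
a(W, b) = 7*b (a(W, b) = b/(((½)*(-2)/(-5 - 2))) = b/(((½)*(-2)/(-7))) = b/(((½)*(-2)*(-⅐))) = b/(⅐) = b*7 = 7*b)
R = -293886 (R = 2 + (7*41)*(-1024) = 2 + 287*(-1024) = 2 - 293888 = -293886)
1941125 - R = 1941125 - 1*(-293886) = 1941125 + 293886 = 2235011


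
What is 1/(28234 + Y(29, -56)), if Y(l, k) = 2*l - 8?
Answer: 1/28284 ≈ 3.5356e-5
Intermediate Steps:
Y(l, k) = -8 + 2*l
1/(28234 + Y(29, -56)) = 1/(28234 + (-8 + 2*29)) = 1/(28234 + (-8 + 58)) = 1/(28234 + 50) = 1/28284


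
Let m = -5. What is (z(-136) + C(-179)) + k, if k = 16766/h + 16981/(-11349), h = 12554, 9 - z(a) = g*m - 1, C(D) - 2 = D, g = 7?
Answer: -9414823906/71237673 ≈ -132.16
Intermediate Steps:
C(D) = 2 + D
z(a) = 45 (z(a) = 9 - (7*(-5) - 1) = 9 - (-35 - 1) = 9 - 1*(-36) = 9 + 36 = 45)
k = -11451070/71237673 (k = 16766/12554 + 16981/(-11349) = 16766*(1/12554) + 16981*(-1/11349) = 8383/6277 - 16981/11349 = -11451070/71237673 ≈ -0.16074)
(z(-136) + C(-179)) + k = (45 + (2 - 179)) - 11451070/71237673 = (45 - 177) - 11451070/71237673 = -132 - 11451070/71237673 = -9414823906/71237673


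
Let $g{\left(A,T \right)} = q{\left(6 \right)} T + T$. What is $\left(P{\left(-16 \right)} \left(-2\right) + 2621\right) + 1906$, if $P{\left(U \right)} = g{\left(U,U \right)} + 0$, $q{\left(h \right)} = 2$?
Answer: $4623$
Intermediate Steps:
$g{\left(A,T \right)} = 3 T$ ($g{\left(A,T \right)} = 2 T + T = 3 T$)
$P{\left(U \right)} = 3 U$ ($P{\left(U \right)} = 3 U + 0 = 3 U$)
$\left(P{\left(-16 \right)} \left(-2\right) + 2621\right) + 1906 = \left(3 \left(-16\right) \left(-2\right) + 2621\right) + 1906 = \left(\left(-48\right) \left(-2\right) + 2621\right) + 1906 = \left(96 + 2621\right) + 1906 = 2717 + 1906 = 4623$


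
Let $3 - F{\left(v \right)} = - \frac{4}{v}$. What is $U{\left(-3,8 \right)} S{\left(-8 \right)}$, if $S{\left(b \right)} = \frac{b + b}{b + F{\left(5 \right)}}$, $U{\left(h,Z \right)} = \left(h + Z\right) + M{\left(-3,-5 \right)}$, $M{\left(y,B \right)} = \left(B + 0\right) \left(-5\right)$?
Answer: $\frac{800}{7} \approx 114.29$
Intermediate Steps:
$M{\left(y,B \right)} = - 5 B$ ($M{\left(y,B \right)} = B \left(-5\right) = - 5 B$)
$U{\left(h,Z \right)} = 25 + Z + h$ ($U{\left(h,Z \right)} = \left(h + Z\right) - -25 = \left(Z + h\right) + 25 = 25 + Z + h$)
$F{\left(v \right)} = 3 + \frac{4}{v}$ ($F{\left(v \right)} = 3 - - \frac{4}{v} = 3 + \frac{4}{v}$)
$S{\left(b \right)} = \frac{2 b}{\frac{19}{5} + b}$ ($S{\left(b \right)} = \frac{b + b}{b + \left(3 + \frac{4}{5}\right)} = \frac{2 b}{b + \left(3 + 4 \cdot \frac{1}{5}\right)} = \frac{2 b}{b + \left(3 + \frac{4}{5}\right)} = \frac{2 b}{b + \frac{19}{5}} = \frac{2 b}{\frac{19}{5} + b}$)
$U{\left(-3,8 \right)} S{\left(-8 \right)} = \left(25 + 8 - 3\right) 10 \left(-8\right) \frac{1}{19 + 5 \left(-8\right)} = 30 \cdot 10 \left(-8\right) \frac{1}{19 - 40} = 30 \cdot 10 \left(-8\right) \frac{1}{-21} = 30 \cdot 10 \left(-8\right) \left(- \frac{1}{21}\right) = 30 \cdot \frac{80}{21} = \frac{800}{7}$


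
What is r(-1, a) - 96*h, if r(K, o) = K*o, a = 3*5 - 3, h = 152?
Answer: -14604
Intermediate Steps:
a = 12 (a = 15 - 3 = 12)
r(-1, a) - 96*h = -1*12 - 96*152 = -12 - 14592 = -14604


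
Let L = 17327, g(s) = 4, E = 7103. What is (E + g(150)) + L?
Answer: 24434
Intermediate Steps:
(E + g(150)) + L = (7103 + 4) + 17327 = 7107 + 17327 = 24434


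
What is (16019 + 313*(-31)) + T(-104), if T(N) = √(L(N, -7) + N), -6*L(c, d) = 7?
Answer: 6316 + I*√3786/6 ≈ 6316.0 + 10.255*I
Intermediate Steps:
L(c, d) = -7/6 (L(c, d) = -⅙*7 = -7/6)
T(N) = √(-7/6 + N)
(16019 + 313*(-31)) + T(-104) = (16019 + 313*(-31)) + √(-42 + 36*(-104))/6 = (16019 - 9703) + √(-42 - 3744)/6 = 6316 + √(-3786)/6 = 6316 + (I*√3786)/6 = 6316 + I*√3786/6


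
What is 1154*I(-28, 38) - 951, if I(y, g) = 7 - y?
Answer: 39439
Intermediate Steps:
1154*I(-28, 38) - 951 = 1154*(7 - 1*(-28)) - 951 = 1154*(7 + 28) - 951 = 1154*35 - 951 = 40390 - 951 = 39439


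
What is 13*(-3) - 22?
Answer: -61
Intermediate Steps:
13*(-3) - 22 = -39 - 22 = -61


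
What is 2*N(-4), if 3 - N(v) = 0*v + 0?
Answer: 6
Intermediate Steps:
N(v) = 3 (N(v) = 3 - (0*v + 0) = 3 - (0 + 0) = 3 - 1*0 = 3 + 0 = 3)
2*N(-4) = 2*3 = 6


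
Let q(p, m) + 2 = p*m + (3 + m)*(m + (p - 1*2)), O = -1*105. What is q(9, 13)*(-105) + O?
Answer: -45780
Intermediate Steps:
O = -105
q(p, m) = -2 + m*p + (3 + m)*(-2 + m + p) (q(p, m) = -2 + (p*m + (3 + m)*(m + (p - 1*2))) = -2 + (m*p + (3 + m)*(m + (p - 2))) = -2 + (m*p + (3 + m)*(m + (-2 + p))) = -2 + (m*p + (3 + m)*(-2 + m + p)) = -2 + m*p + (3 + m)*(-2 + m + p))
q(9, 13)*(-105) + O = (-8 + 13 + 13² + 3*9 + 2*13*9)*(-105) - 105 = (-8 + 13 + 169 + 27 + 234)*(-105) - 105 = 435*(-105) - 105 = -45675 - 105 = -45780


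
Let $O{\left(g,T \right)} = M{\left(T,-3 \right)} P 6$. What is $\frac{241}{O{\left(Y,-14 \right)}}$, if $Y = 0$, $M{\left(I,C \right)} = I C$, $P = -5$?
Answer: $- \frac{241}{1260} \approx -0.19127$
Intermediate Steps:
$M{\left(I,C \right)} = C I$
$O{\left(g,T \right)} = 90 T$ ($O{\left(g,T \right)} = - 3 T \left(-5\right) 6 = 15 T 6 = 90 T$)
$\frac{241}{O{\left(Y,-14 \right)}} = \frac{241}{90 \left(-14\right)} = \frac{241}{-1260} = 241 \left(- \frac{1}{1260}\right) = - \frac{241}{1260}$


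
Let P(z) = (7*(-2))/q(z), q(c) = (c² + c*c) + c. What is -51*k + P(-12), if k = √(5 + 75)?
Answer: -7/138 - 204*√5 ≈ -456.21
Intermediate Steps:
k = 4*√5 (k = √80 = 4*√5 ≈ 8.9443)
q(c) = c + 2*c² (q(c) = (c² + c²) + c = 2*c² + c = c + 2*c²)
P(z) = -14/(z*(1 + 2*z)) (P(z) = (7*(-2))/((z*(1 + 2*z))) = -14/(z*(1 + 2*z)))
-51*k + P(-12) = -204*√5 - 14/(-12*(1 + 2*(-12))) = -204*√5 - 14*(-1/12)/(1 - 24) = -204*√5 - 14*(-1/12)/(-23) = -204*√5 - 14*(-1/12)*(-1/23) = -204*√5 - 7/138 = -7/138 - 204*√5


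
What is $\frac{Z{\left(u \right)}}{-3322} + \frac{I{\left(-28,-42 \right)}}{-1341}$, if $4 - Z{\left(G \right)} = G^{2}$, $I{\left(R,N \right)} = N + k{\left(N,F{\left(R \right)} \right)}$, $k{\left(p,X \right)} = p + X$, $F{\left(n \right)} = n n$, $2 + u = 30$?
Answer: $- \frac{639710}{2227401} \approx -0.2872$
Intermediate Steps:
$u = 28$ ($u = -2 + 30 = 28$)
$F{\left(n \right)} = n^{2}$
$k{\left(p,X \right)} = X + p$
$I{\left(R,N \right)} = R^{2} + 2 N$ ($I{\left(R,N \right)} = N + \left(R^{2} + N\right) = N + \left(N + R^{2}\right) = R^{2} + 2 N$)
$Z{\left(G \right)} = 4 - G^{2}$
$\frac{Z{\left(u \right)}}{-3322} + \frac{I{\left(-28,-42 \right)}}{-1341} = \frac{4 - 28^{2}}{-3322} + \frac{\left(-28\right)^{2} + 2 \left(-42\right)}{-1341} = \left(4 - 784\right) \left(- \frac{1}{3322}\right) + \left(784 - 84\right) \left(- \frac{1}{1341}\right) = \left(4 - 784\right) \left(- \frac{1}{3322}\right) + 700 \left(- \frac{1}{1341}\right) = \left(-780\right) \left(- \frac{1}{3322}\right) - \frac{700}{1341} = \frac{390}{1661} - \frac{700}{1341} = - \frac{639710}{2227401}$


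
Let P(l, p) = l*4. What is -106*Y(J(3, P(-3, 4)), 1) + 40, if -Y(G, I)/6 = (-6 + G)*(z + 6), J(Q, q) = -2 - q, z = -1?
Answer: 12760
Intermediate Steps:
P(l, p) = 4*l
Y(G, I) = 180 - 30*G (Y(G, I) = -6*(-6 + G)*(-1 + 6) = -6*(-6 + G)*5 = -6*(-30 + 5*G) = 180 - 30*G)
-106*Y(J(3, P(-3, 4)), 1) + 40 = -106*(180 - 30*(-2 - 4*(-3))) + 40 = -106*(180 - 30*(-2 - 1*(-12))) + 40 = -106*(180 - 30*(-2 + 12)) + 40 = -106*(180 - 30*10) + 40 = -106*(180 - 300) + 40 = -106*(-120) + 40 = 12720 + 40 = 12760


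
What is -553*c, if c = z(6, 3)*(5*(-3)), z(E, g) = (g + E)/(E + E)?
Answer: 24885/4 ≈ 6221.3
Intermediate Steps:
z(E, g) = (E + g)/(2*E) (z(E, g) = (E + g)/((2*E)) = (E + g)*(1/(2*E)) = (E + g)/(2*E))
c = -45/4 (c = ((1/2)*(6 + 3)/6)*(5*(-3)) = ((1/2)*(1/6)*9)*(-15) = (3/4)*(-15) = -45/4 ≈ -11.250)
-553*c = -553*(-45/4) = 24885/4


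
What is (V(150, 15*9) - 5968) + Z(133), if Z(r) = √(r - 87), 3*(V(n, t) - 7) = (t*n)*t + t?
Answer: 905334 + √46 ≈ 9.0534e+5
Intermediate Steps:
V(n, t) = 7 + t/3 + n*t²/3 (V(n, t) = 7 + ((t*n)*t + t)/3 = 7 + ((n*t)*t + t)/3 = 7 + (n*t² + t)/3 = 7 + (t + n*t²)/3 = 7 + (t/3 + n*t²/3) = 7 + t/3 + n*t²/3)
Z(r) = √(-87 + r)
(V(150, 15*9) - 5968) + Z(133) = ((7 + (15*9)/3 + (⅓)*150*(15*9)²) - 5968) + √(-87 + 133) = ((7 + (⅓)*135 + (⅓)*150*135²) - 5968) + √46 = ((7 + 45 + (⅓)*150*18225) - 5968) + √46 = ((7 + 45 + 911250) - 5968) + √46 = (911302 - 5968) + √46 = 905334 + √46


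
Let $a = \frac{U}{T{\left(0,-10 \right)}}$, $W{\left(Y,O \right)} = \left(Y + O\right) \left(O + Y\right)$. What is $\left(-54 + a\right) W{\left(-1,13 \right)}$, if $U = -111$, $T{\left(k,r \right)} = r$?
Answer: $- \frac{30888}{5} \approx -6177.6$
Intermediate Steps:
$W{\left(Y,O \right)} = \left(O + Y\right)^{2}$ ($W{\left(Y,O \right)} = \left(O + Y\right) \left(O + Y\right) = \left(O + Y\right)^{2}$)
$a = \frac{111}{10}$ ($a = - \frac{111}{-10} = \left(-111\right) \left(- \frac{1}{10}\right) = \frac{111}{10} \approx 11.1$)
$\left(-54 + a\right) W{\left(-1,13 \right)} = \left(-54 + \frac{111}{10}\right) \left(13 - 1\right)^{2} = - \frac{429 \cdot 12^{2}}{10} = \left(- \frac{429}{10}\right) 144 = - \frac{30888}{5}$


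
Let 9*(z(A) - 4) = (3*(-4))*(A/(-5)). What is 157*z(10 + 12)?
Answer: 23236/15 ≈ 1549.1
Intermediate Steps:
z(A) = 4 + 4*A/15 (z(A) = 4 + ((3*(-4))*(A/(-5)))/9 = 4 + (-12*A*(-1)/5)/9 = 4 + (-(-12)*A/5)/9 = 4 + (12*A/5)/9 = 4 + 4*A/15)
157*z(10 + 12) = 157*(4 + 4*(10 + 12)/15) = 157*(4 + (4/15)*22) = 157*(4 + 88/15) = 157*(148/15) = 23236/15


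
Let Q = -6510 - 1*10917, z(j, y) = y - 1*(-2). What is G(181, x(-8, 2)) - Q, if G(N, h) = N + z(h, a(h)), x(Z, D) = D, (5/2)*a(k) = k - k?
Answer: 17610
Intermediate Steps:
a(k) = 0 (a(k) = 2*(k - k)/5 = (⅖)*0 = 0)
z(j, y) = 2 + y (z(j, y) = y + 2 = 2 + y)
Q = -17427 (Q = -6510 - 10917 = -17427)
G(N, h) = 2 + N (G(N, h) = N + (2 + 0) = N + 2 = 2 + N)
G(181, x(-8, 2)) - Q = (2 + 181) - 1*(-17427) = 183 + 17427 = 17610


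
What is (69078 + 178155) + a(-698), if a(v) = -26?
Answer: 247207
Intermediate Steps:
(69078 + 178155) + a(-698) = (69078 + 178155) - 26 = 247233 - 26 = 247207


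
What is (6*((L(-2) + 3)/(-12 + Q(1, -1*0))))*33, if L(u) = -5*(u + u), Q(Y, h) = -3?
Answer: -1518/5 ≈ -303.60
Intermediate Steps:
L(u) = -10*u
(6*((L(-2) + 3)/(-12 + Q(1, -1*0))))*33 = (6*((-10*(-2) + 3)/(-12 - 3)))*33 = (6*((20 + 3)/(-15)))*33 = (6*(23*(-1/15)))*33 = (6*(-23/15))*33 = -46/5*33 = -1518/5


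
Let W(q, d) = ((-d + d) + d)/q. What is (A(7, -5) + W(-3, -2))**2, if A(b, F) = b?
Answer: 529/9 ≈ 58.778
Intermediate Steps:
W(q, d) = d/q (W(q, d) = (0 + d)/q = d/q)
(A(7, -5) + W(-3, -2))**2 = (7 - 2/(-3))**2 = (7 - 2*(-1/3))**2 = (7 + 2/3)**2 = (23/3)**2 = 529/9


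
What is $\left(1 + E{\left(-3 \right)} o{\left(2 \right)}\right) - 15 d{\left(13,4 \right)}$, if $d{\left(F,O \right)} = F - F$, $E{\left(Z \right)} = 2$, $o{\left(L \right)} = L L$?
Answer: $9$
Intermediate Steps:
$o{\left(L \right)} = L^{2}$
$d{\left(F,O \right)} = 0$
$\left(1 + E{\left(-3 \right)} o{\left(2 \right)}\right) - 15 d{\left(13,4 \right)} = \left(1 + 2 \cdot 2^{2}\right) - 0 = \left(1 + 2 \cdot 4\right) + 0 = \left(1 + 8\right) + 0 = 9 + 0 = 9$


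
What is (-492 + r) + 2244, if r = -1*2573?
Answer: -821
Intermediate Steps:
r = -2573
(-492 + r) + 2244 = (-492 - 2573) + 2244 = -3065 + 2244 = -821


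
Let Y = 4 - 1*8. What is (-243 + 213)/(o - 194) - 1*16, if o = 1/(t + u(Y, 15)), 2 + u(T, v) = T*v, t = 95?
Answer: -101426/6401 ≈ -15.845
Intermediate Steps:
Y = -4 (Y = 4 - 8 = -4)
u(T, v) = -2 + T*v
o = 1/33 (o = 1/(95 + (-2 - 4*15)) = 1/(95 + (-2 - 60)) = 1/(95 - 62) = 1/33 ≈ 0.030303)
(-243 + 213)/(o - 194) - 1*16 = (-243 + 213)/(1/33 - 194) - 1*16 = -30/(-6401/33) - 16 = -30*(-33/6401) - 16 = 990/6401 - 16 = -101426/6401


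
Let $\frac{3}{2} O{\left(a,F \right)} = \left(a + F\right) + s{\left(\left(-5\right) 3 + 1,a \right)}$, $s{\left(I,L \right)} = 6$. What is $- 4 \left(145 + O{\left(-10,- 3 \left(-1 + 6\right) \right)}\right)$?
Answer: $- \frac{1588}{3} \approx -529.33$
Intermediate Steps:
$O{\left(a,F \right)} = 4 + \frac{2 F}{3} + \frac{2 a}{3}$ ($O{\left(a,F \right)} = \frac{2 \left(\left(a + F\right) + 6\right)}{3} = \frac{2 \left(\left(F + a\right) + 6\right)}{3} = \frac{2 \left(6 + F + a\right)}{3} = 4 + \frac{2 F}{3} + \frac{2 a}{3}$)
$- 4 \left(145 + O{\left(-10,- 3 \left(-1 + 6\right) \right)}\right) = - 4 \left(145 + \left(4 + \frac{2 \left(- 3 \left(-1 + 6\right)\right)}{3} + \frac{2}{3} \left(-10\right)\right)\right) = - 4 \left(145 + \left(4 + \frac{2 \left(\left(-3\right) 5\right)}{3} - \frac{20}{3}\right)\right) = - 4 \left(145 + \left(4 + \frac{2}{3} \left(-15\right) - \frac{20}{3}\right)\right) = - 4 \left(145 - \frac{38}{3}\right) = \left(-4\right) \frac{397}{3} = - \frac{1588}{3}$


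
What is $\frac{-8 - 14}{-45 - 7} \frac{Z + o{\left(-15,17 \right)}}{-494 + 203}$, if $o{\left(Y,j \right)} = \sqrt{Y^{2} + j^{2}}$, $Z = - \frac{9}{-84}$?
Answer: $- \frac{11}{70616} - \frac{11 \sqrt{514}}{7566} \approx -0.033117$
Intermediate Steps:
$Z = \frac{3}{28}$ ($Z = \left(-9\right) \left(- \frac{1}{84}\right) = \frac{3}{28} \approx 0.10714$)
$\frac{-8 - 14}{-45 - 7} \frac{Z + o{\left(-15,17 \right)}}{-494 + 203} = \frac{-8 - 14}{-45 - 7} \frac{\frac{3}{28} + \sqrt{\left(-15\right)^{2} + 17^{2}}}{-494 + 203} = - \frac{22}{-52} \frac{\frac{3}{28} + \sqrt{225 + 289}}{-291} = \left(-22\right) \left(- \frac{1}{52}\right) \left(\frac{3}{28} + \sqrt{514}\right) \left(- \frac{1}{291}\right) = \frac{11 \left(- \frac{1}{2716} - \frac{\sqrt{514}}{291}\right)}{26} = - \frac{11}{70616} - \frac{11 \sqrt{514}}{7566}$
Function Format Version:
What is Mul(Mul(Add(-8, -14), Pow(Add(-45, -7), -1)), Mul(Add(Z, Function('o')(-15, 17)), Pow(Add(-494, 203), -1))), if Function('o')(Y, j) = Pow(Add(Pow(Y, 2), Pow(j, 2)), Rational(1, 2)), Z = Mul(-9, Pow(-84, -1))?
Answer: Add(Rational(-11, 70616), Mul(Rational(-11, 7566), Pow(514, Rational(1, 2)))) ≈ -0.033117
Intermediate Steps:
Z = Rational(3, 28) (Z = Mul(-9, Rational(-1, 84)) = Rational(3, 28) ≈ 0.10714)
Mul(Mul(Add(-8, -14), Pow(Add(-45, -7), -1)), Mul(Add(Z, Function('o')(-15, 17)), Pow(Add(-494, 203), -1))) = Mul(Mul(Add(-8, -14), Pow(Add(-45, -7), -1)), Mul(Add(Rational(3, 28), Pow(Add(Pow(-15, 2), Pow(17, 2)), Rational(1, 2))), Pow(Add(-494, 203), -1))) = Mul(Mul(-22, Pow(-52, -1)), Mul(Add(Rational(3, 28), Pow(Add(225, 289), Rational(1, 2))), Pow(-291, -1))) = Mul(Mul(-22, Rational(-1, 52)), Mul(Add(Rational(3, 28), Pow(514, Rational(1, 2))), Rational(-1, 291))) = Mul(Rational(11, 26), Add(Rational(-1, 2716), Mul(Rational(-1, 291), Pow(514, Rational(1, 2))))) = Add(Rational(-11, 70616), Mul(Rational(-11, 7566), Pow(514, Rational(1, 2))))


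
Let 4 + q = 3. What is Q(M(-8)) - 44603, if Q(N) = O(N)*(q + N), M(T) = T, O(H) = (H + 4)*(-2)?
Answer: -44675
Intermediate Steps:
O(H) = -8 - 2*H (O(H) = (4 + H)*(-2) = -8 - 2*H)
q = -1 (q = -4 + 3 = -1)
Q(N) = (-1 + N)*(-8 - 2*N) (Q(N) = (-8 - 2*N)*(-1 + N) = (-1 + N)*(-8 - 2*N))
Q(M(-8)) - 44603 = -2*(-1 - 8)*(4 - 8) - 44603 = -2*(-9)*(-4) - 44603 = -72 - 44603 = -44675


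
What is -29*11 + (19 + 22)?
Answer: -278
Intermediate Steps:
-29*11 + (19 + 22) = -319 + 41 = -278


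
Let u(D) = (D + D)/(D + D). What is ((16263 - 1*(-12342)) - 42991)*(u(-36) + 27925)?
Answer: -401743436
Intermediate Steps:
u(D) = 1 (u(D) = (2*D)/((2*D)) = (2*D)*(1/(2*D)) = 1)
((16263 - 1*(-12342)) - 42991)*(u(-36) + 27925) = ((16263 - 1*(-12342)) - 42991)*(1 + 27925) = ((16263 + 12342) - 42991)*27926 = (28605 - 42991)*27926 = -14386*27926 = -401743436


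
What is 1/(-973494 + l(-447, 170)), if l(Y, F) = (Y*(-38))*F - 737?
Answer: 1/1913389 ≈ 5.2263e-7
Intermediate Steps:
l(Y, F) = -737 - 38*F*Y (l(Y, F) = (-38*Y)*F - 737 = -38*F*Y - 737 = -737 - 38*F*Y)
1/(-973494 + l(-447, 170)) = 1/(-973494 + (-737 - 38*170*(-447))) = 1/(-973494 + (-737 + 2887620)) = 1/(-973494 + 2886883) = 1/1913389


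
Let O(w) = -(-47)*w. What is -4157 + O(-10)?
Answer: -4627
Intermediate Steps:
O(w) = 47*w
-4157 + O(-10) = -4157 + 47*(-10) = -4157 - 470 = -4627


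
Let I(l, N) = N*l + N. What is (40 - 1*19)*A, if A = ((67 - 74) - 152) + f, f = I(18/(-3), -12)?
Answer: -2079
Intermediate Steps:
I(l, N) = N + N*l
f = 60 (f = -12*(1 + 18/(-3)) = -12*(1 + 18*(-⅓)) = -12*(1 - 6) = -12*(-5) = 60)
A = -99 (A = ((67 - 74) - 152) + 60 = (-7 - 152) + 60 = -159 + 60 = -99)
(40 - 1*19)*A = (40 - 1*19)*(-99) = (40 - 19)*(-99) = 21*(-99) = -2079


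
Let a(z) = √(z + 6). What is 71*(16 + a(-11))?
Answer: 1136 + 71*I*√5 ≈ 1136.0 + 158.76*I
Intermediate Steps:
a(z) = √(6 + z)
71*(16 + a(-11)) = 71*(16 + √(6 - 11)) = 71*(16 + √(-5)) = 71*(16 + I*√5) = 1136 + 71*I*√5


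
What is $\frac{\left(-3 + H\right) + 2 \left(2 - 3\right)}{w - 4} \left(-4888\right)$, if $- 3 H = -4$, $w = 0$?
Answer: $- \frac{13442}{3} \approx -4480.7$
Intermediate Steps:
$H = \frac{4}{3}$ ($H = \left(- \frac{1}{3}\right) \left(-4\right) = \frac{4}{3} \approx 1.3333$)
$\frac{\left(-3 + H\right) + 2 \left(2 - 3\right)}{w - 4} \left(-4888\right) = \frac{\left(-3 + \frac{4}{3}\right) + 2 \left(2 - 3\right)}{0 - 4} \left(-4888\right) = \frac{- \frac{5}{3} + 2 \left(-1\right)}{-4} \left(-4888\right) = \left(- \frac{5}{3} - 2\right) \left(- \frac{1}{4}\right) \left(-4888\right) = \left(- \frac{11}{3}\right) \left(- \frac{1}{4}\right) \left(-4888\right) = \frac{11}{12} \left(-4888\right) = - \frac{13442}{3}$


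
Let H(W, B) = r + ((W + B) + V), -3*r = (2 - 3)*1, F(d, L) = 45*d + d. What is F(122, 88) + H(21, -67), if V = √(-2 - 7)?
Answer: 16699/3 + 3*I ≈ 5566.3 + 3.0*I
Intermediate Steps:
V = 3*I (V = √(-9) = 3*I ≈ 3.0*I)
F(d, L) = 46*d
r = ⅓ (r = -(2 - 3)/3 = -(-1)/3 = -⅓*(-1) = ⅓ ≈ 0.33333)
H(W, B) = ⅓ + B + W + 3*I (H(W, B) = ⅓ + ((W + B) + 3*I) = ⅓ + ((B + W) + 3*I) = ⅓ + (B + W + 3*I) = ⅓ + B + W + 3*I)
F(122, 88) + H(21, -67) = 46*122 + (⅓ - 67 + 21 + 3*I) = 5612 + (-137/3 + 3*I) = 16699/3 + 3*I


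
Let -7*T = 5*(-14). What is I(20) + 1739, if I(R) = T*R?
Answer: 1939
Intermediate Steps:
T = 10 (T = -5*(-14)/7 = -1/7*(-70) = 10)
I(R) = 10*R
I(20) + 1739 = 10*20 + 1739 = 200 + 1739 = 1939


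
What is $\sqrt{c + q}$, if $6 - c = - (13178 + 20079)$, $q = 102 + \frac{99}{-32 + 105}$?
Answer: $\frac{4 \sqrt{11113082}}{73} \approx 182.66$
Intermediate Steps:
$q = \frac{7545}{73}$ ($q = 102 + \frac{99}{73} = \frac{7545}{73} \approx 103.36$)
$c = 33263$ ($c = 6 - - (13178 + 20079) = 6 - \left(-1\right) 33257 = 6 - -33257 = 6 + 33257 = 33263$)
$\sqrt{c + q} = \sqrt{33263 + \frac{7545}{73}} = \sqrt{\frac{2435744}{73}} = \frac{4 \sqrt{11113082}}{73}$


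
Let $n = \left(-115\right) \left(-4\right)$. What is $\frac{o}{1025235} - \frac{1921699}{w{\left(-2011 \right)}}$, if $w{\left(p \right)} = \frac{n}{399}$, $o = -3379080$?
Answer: $- \frac{52407239400569}{31440540} \approx -1.6669 \cdot 10^{6}$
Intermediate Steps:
$n = 460$
$w{\left(p \right)} = \frac{460}{399}$
$\frac{o}{1025235} - \frac{1921699}{w{\left(-2011 \right)}} = - \frac{3379080}{1025235} - \frac{1921699}{\frac{460}{399}} = \left(-3379080\right) \frac{1}{1025235} - \frac{766757901}{460} = - \frac{225272}{68349} - \frac{766757901}{460} = - \frac{52407239400569}{31440540}$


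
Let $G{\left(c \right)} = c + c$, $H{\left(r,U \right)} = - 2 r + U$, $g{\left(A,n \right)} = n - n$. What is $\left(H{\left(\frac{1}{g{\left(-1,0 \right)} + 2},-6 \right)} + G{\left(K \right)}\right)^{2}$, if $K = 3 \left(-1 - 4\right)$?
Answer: $1369$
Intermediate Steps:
$g{\left(A,n \right)} = 0$
$H{\left(r,U \right)} = U - 2 r$
$K = -15$ ($K = 3 \left(-5\right) = -15$)
$G{\left(c \right)} = 2 c$
$\left(H{\left(\frac{1}{g{\left(-1,0 \right)} + 2},-6 \right)} + G{\left(K \right)}\right)^{2} = \left(\left(-6 - \frac{2}{0 + 2}\right) + 2 \left(-15\right)\right)^{2} = \left(\left(-6 - \frac{2}{2}\right) - 30\right)^{2} = \left(\left(-6 - 1\right) - 30\right)^{2} = \left(-7 - 30\right)^{2} = \left(-37\right)^{2} = 1369$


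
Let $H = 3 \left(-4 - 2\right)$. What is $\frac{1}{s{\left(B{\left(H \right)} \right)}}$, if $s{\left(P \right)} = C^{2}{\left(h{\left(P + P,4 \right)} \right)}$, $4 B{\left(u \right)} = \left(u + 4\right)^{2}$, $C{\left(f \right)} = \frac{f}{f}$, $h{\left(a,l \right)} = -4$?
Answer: $1$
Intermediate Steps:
$C{\left(f \right)} = 1$
$H = -18$ ($H = 3 \left(-6\right) = -18$)
$B{\left(u \right)} = \frac{\left(4 + u\right)^{2}}{4}$ ($B{\left(u \right)} = \frac{\left(u + 4\right)^{2}}{4} = \frac{\left(4 + u\right)^{2}}{4}$)
$s{\left(P \right)} = 1$ ($s{\left(P \right)} = 1^{2} = 1$)
$\frac{1}{s{\left(B{\left(H \right)} \right)}} = 1^{-1} = 1$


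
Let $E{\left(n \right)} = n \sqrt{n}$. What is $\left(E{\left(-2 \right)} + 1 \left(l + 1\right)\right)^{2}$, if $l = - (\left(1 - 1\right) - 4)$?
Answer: $17 - 20 i \sqrt{2} \approx 17.0 - 28.284 i$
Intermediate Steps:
$l = 4$ ($l = - (\left(1 - 1\right) - 4) = - (0 - 4) = \left(-1\right) \left(-4\right) = 4$)
$E{\left(n \right)} = n^{\frac{3}{2}}$
$\left(E{\left(-2 \right)} + 1 \left(l + 1\right)\right)^{2} = \left(\left(-2\right)^{\frac{3}{2}} + 1 \left(4 + 1\right)\right)^{2} = \left(- 2 i \sqrt{2} + 1 \cdot 5\right)^{2} = \left(- 2 i \sqrt{2} + 5\right)^{2} = \left(5 - 2 i \sqrt{2}\right)^{2}$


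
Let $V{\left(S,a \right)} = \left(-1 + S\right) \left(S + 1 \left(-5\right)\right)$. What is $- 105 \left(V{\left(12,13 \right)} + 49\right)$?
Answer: $-13230$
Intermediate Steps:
$V{\left(S,a \right)} = \left(-1 + S\right) \left(-5 + S\right)$ ($V{\left(S,a \right)} = \left(-1 + S\right) \left(S - 5\right) = \left(-1 + S\right) \left(-5 + S\right)$)
$- 105 \left(V{\left(12,13 \right)} + 49\right) = - 105 \left(\left(5 + 12^{2} - 72\right) + 49\right) = - 105 \left(\left(5 + 144 - 72\right) + 49\right) = - 105 \left(77 + 49\right) = \left(-105\right) 126 = -13230$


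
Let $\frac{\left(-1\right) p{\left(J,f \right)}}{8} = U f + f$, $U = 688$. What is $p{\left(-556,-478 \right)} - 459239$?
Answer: $2175497$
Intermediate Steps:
$p{\left(J,f \right)} = - 5512 f$ ($p{\left(J,f \right)} = - 8 \left(688 f + f\right) = - 8 \cdot 689 f = - 5512 f$)
$p{\left(-556,-478 \right)} - 459239 = \left(-5512\right) \left(-478\right) - 459239 = 2634736 - 459239 = 2175497$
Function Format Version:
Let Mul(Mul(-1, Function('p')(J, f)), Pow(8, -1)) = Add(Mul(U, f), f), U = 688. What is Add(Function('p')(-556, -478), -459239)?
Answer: 2175497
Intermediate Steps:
Function('p')(J, f) = Mul(-5512, f) (Function('p')(J, f) = Mul(-8, Add(Mul(688, f), f)) = Mul(-8, Mul(689, f)) = Mul(-5512, f))
Add(Function('p')(-556, -478), -459239) = Add(Mul(-5512, -478), -459239) = Add(2634736, -459239) = 2175497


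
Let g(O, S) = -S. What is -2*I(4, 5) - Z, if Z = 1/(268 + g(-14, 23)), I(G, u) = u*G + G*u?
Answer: -19601/245 ≈ -80.004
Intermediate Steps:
I(G, u) = 2*G*u (I(G, u) = G*u + G*u = 2*G*u)
Z = 1/245 (Z = 1/(268 - 1*23) = 1/(268 - 23) = 1/245 ≈ 0.0040816)
-2*I(4, 5) - Z = -4*4*5 - 1*1/245 = -2*40 - 1/245 = -80 - 1/245 = -19601/245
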